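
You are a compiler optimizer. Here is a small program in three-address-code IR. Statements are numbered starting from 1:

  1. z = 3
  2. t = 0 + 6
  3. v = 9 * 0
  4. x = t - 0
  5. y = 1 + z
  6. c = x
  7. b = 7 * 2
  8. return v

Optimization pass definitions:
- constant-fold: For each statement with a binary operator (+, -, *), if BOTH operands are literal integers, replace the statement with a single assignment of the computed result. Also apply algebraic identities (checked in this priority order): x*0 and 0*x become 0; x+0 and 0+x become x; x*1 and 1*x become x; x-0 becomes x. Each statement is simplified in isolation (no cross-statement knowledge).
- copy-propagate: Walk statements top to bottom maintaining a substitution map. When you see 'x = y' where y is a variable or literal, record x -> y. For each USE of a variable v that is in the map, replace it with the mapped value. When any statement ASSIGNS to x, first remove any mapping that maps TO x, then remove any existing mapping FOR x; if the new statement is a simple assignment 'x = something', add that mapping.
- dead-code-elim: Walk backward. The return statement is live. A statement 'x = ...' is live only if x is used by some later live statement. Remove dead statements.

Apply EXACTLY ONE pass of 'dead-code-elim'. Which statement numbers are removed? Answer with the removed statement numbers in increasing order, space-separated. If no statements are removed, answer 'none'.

Backward liveness scan:
Stmt 1 'z = 3': DEAD (z not in live set [])
Stmt 2 't = 0 + 6': DEAD (t not in live set [])
Stmt 3 'v = 9 * 0': KEEP (v is live); live-in = []
Stmt 4 'x = t - 0': DEAD (x not in live set ['v'])
Stmt 5 'y = 1 + z': DEAD (y not in live set ['v'])
Stmt 6 'c = x': DEAD (c not in live set ['v'])
Stmt 7 'b = 7 * 2': DEAD (b not in live set ['v'])
Stmt 8 'return v': KEEP (return); live-in = ['v']
Removed statement numbers: [1, 2, 4, 5, 6, 7]
Surviving IR:
  v = 9 * 0
  return v

Answer: 1 2 4 5 6 7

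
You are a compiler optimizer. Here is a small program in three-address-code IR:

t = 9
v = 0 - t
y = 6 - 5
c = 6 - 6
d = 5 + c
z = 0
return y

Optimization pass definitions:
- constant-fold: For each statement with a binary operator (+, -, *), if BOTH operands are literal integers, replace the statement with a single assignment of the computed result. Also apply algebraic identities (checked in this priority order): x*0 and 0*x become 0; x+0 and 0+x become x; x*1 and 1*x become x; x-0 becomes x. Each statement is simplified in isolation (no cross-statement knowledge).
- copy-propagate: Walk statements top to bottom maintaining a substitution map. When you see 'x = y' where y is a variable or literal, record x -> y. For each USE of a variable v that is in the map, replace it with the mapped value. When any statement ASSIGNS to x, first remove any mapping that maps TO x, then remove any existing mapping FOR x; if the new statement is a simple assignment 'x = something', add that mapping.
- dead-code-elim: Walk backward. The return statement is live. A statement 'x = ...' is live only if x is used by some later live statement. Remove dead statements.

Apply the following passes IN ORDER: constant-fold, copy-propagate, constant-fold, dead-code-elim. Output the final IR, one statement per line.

Initial IR:
  t = 9
  v = 0 - t
  y = 6 - 5
  c = 6 - 6
  d = 5 + c
  z = 0
  return y
After constant-fold (7 stmts):
  t = 9
  v = 0 - t
  y = 1
  c = 0
  d = 5 + c
  z = 0
  return y
After copy-propagate (7 stmts):
  t = 9
  v = 0 - 9
  y = 1
  c = 0
  d = 5 + 0
  z = 0
  return 1
After constant-fold (7 stmts):
  t = 9
  v = -9
  y = 1
  c = 0
  d = 5
  z = 0
  return 1
After dead-code-elim (1 stmts):
  return 1

Answer: return 1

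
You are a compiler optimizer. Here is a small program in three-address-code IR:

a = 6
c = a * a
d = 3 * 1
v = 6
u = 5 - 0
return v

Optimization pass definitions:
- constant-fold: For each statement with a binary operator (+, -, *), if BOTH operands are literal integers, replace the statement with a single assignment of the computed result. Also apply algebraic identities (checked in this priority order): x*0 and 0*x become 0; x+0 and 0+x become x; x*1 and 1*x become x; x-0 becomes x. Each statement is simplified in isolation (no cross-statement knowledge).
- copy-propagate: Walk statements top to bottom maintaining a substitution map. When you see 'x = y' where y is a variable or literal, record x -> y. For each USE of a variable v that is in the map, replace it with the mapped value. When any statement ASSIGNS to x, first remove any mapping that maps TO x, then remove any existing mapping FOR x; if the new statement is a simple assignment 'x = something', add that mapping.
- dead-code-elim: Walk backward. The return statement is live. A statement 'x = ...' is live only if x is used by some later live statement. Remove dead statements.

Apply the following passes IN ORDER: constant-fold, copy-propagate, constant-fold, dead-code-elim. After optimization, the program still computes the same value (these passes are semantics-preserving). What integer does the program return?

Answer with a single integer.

Initial IR:
  a = 6
  c = a * a
  d = 3 * 1
  v = 6
  u = 5 - 0
  return v
After constant-fold (6 stmts):
  a = 6
  c = a * a
  d = 3
  v = 6
  u = 5
  return v
After copy-propagate (6 stmts):
  a = 6
  c = 6 * 6
  d = 3
  v = 6
  u = 5
  return 6
After constant-fold (6 stmts):
  a = 6
  c = 36
  d = 3
  v = 6
  u = 5
  return 6
After dead-code-elim (1 stmts):
  return 6
Evaluate:
  a = 6  =>  a = 6
  c = a * a  =>  c = 36
  d = 3 * 1  =>  d = 3
  v = 6  =>  v = 6
  u = 5 - 0  =>  u = 5
  return v = 6

Answer: 6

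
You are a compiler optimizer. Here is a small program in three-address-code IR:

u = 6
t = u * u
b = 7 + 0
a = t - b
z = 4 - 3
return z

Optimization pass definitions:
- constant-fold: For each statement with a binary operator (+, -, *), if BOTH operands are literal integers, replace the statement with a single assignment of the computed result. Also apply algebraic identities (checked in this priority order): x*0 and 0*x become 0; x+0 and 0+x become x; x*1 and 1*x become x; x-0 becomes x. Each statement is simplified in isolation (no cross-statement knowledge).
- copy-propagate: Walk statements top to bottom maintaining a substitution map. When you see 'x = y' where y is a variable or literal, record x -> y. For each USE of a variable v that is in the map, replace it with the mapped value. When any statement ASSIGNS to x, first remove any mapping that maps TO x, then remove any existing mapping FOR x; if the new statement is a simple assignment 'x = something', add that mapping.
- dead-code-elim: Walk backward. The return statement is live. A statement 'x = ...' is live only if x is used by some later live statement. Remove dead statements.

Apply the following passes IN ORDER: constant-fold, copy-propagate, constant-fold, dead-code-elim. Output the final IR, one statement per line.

Initial IR:
  u = 6
  t = u * u
  b = 7 + 0
  a = t - b
  z = 4 - 3
  return z
After constant-fold (6 stmts):
  u = 6
  t = u * u
  b = 7
  a = t - b
  z = 1
  return z
After copy-propagate (6 stmts):
  u = 6
  t = 6 * 6
  b = 7
  a = t - 7
  z = 1
  return 1
After constant-fold (6 stmts):
  u = 6
  t = 36
  b = 7
  a = t - 7
  z = 1
  return 1
After dead-code-elim (1 stmts):
  return 1

Answer: return 1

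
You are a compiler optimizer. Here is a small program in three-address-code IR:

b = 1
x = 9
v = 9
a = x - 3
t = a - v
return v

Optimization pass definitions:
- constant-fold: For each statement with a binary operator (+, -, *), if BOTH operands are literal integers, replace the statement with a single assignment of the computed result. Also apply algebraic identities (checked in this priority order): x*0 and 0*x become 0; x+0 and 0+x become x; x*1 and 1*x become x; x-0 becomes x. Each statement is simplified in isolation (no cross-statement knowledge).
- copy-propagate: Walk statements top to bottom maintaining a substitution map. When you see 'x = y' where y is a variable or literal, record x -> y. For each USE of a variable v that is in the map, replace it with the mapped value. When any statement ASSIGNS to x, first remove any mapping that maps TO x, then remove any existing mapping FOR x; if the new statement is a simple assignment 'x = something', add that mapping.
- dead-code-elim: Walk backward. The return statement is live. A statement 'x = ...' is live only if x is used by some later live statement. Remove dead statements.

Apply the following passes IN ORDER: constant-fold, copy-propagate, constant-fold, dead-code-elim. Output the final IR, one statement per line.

Initial IR:
  b = 1
  x = 9
  v = 9
  a = x - 3
  t = a - v
  return v
After constant-fold (6 stmts):
  b = 1
  x = 9
  v = 9
  a = x - 3
  t = a - v
  return v
After copy-propagate (6 stmts):
  b = 1
  x = 9
  v = 9
  a = 9 - 3
  t = a - 9
  return 9
After constant-fold (6 stmts):
  b = 1
  x = 9
  v = 9
  a = 6
  t = a - 9
  return 9
After dead-code-elim (1 stmts):
  return 9

Answer: return 9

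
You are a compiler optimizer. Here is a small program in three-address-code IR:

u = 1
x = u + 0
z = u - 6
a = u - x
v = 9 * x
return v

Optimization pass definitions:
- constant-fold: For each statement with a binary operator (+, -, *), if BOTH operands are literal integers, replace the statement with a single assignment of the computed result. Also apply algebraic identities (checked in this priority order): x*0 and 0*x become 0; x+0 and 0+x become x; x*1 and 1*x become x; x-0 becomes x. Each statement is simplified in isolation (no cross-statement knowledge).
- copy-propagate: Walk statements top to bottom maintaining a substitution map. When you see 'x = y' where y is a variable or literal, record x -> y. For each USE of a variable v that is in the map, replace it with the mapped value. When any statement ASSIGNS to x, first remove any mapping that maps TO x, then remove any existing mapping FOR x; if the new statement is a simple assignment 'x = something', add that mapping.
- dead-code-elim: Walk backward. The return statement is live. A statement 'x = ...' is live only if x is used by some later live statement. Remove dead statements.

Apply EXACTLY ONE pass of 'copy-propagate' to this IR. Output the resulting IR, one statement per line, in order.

Answer: u = 1
x = 1 + 0
z = 1 - 6
a = 1 - x
v = 9 * x
return v

Derivation:
Applying copy-propagate statement-by-statement:
  [1] u = 1  (unchanged)
  [2] x = u + 0  -> x = 1 + 0
  [3] z = u - 6  -> z = 1 - 6
  [4] a = u - x  -> a = 1 - x
  [5] v = 9 * x  (unchanged)
  [6] return v  (unchanged)
Result (6 stmts):
  u = 1
  x = 1 + 0
  z = 1 - 6
  a = 1 - x
  v = 9 * x
  return v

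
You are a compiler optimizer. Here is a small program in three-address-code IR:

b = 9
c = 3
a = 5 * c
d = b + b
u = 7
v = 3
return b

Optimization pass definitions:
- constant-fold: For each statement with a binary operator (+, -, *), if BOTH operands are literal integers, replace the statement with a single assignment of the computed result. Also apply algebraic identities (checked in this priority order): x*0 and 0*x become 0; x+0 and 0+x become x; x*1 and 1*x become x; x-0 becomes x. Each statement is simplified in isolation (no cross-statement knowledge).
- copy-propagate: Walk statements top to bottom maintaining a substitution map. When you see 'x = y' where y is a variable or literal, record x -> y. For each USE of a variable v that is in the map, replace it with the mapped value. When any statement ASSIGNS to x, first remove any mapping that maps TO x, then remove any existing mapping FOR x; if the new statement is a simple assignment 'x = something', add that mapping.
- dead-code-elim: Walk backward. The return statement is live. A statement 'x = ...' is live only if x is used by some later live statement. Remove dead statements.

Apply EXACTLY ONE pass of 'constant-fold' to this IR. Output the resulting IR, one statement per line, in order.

Applying constant-fold statement-by-statement:
  [1] b = 9  (unchanged)
  [2] c = 3  (unchanged)
  [3] a = 5 * c  (unchanged)
  [4] d = b + b  (unchanged)
  [5] u = 7  (unchanged)
  [6] v = 3  (unchanged)
  [7] return b  (unchanged)
Result (7 stmts):
  b = 9
  c = 3
  a = 5 * c
  d = b + b
  u = 7
  v = 3
  return b

Answer: b = 9
c = 3
a = 5 * c
d = b + b
u = 7
v = 3
return b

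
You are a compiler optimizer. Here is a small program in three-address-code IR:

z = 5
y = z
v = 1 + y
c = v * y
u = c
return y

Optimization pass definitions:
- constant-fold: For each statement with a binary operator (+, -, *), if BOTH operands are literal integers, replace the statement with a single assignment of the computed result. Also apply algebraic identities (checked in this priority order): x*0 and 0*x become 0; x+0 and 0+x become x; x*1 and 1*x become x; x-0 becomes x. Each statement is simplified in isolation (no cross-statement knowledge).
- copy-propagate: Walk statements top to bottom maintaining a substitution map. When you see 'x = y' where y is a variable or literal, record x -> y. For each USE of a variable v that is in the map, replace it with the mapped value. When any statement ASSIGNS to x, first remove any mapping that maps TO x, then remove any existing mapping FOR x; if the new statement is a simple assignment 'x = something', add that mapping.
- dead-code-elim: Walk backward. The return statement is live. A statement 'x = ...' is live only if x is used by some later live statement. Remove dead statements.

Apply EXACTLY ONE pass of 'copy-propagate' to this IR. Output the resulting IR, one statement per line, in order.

Applying copy-propagate statement-by-statement:
  [1] z = 5  (unchanged)
  [2] y = z  -> y = 5
  [3] v = 1 + y  -> v = 1 + 5
  [4] c = v * y  -> c = v * 5
  [5] u = c  (unchanged)
  [6] return y  -> return 5
Result (6 stmts):
  z = 5
  y = 5
  v = 1 + 5
  c = v * 5
  u = c
  return 5

Answer: z = 5
y = 5
v = 1 + 5
c = v * 5
u = c
return 5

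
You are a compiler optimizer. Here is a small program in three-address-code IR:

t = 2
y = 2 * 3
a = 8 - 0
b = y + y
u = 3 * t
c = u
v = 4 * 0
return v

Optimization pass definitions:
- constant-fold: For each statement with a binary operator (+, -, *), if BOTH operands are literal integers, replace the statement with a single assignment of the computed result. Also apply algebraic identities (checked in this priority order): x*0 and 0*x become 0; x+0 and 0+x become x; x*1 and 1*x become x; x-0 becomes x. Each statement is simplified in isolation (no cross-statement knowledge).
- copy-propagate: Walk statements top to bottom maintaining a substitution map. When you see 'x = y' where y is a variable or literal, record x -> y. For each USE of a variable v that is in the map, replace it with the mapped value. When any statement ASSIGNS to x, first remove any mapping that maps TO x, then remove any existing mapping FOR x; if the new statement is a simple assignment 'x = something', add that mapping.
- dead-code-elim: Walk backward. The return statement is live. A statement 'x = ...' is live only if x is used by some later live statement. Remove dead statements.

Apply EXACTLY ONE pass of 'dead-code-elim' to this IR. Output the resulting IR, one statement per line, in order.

Applying dead-code-elim statement-by-statement:
  [8] return v  -> KEEP (return); live=['v']
  [7] v = 4 * 0  -> KEEP; live=[]
  [6] c = u  -> DEAD (c not live)
  [5] u = 3 * t  -> DEAD (u not live)
  [4] b = y + y  -> DEAD (b not live)
  [3] a = 8 - 0  -> DEAD (a not live)
  [2] y = 2 * 3  -> DEAD (y not live)
  [1] t = 2  -> DEAD (t not live)
Result (2 stmts):
  v = 4 * 0
  return v

Answer: v = 4 * 0
return v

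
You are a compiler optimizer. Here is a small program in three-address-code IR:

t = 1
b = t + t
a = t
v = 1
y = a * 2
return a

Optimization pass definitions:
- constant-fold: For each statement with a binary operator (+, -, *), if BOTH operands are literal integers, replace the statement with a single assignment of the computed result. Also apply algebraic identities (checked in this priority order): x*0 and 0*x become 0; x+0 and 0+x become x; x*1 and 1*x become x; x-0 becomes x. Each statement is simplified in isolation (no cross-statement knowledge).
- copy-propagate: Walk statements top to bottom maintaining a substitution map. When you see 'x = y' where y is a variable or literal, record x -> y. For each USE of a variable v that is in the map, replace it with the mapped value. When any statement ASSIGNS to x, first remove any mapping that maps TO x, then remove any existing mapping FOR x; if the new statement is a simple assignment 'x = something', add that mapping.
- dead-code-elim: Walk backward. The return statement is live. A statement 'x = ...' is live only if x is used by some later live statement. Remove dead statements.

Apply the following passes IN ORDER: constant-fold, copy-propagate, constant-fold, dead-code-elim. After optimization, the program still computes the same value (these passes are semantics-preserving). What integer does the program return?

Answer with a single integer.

Answer: 1

Derivation:
Initial IR:
  t = 1
  b = t + t
  a = t
  v = 1
  y = a * 2
  return a
After constant-fold (6 stmts):
  t = 1
  b = t + t
  a = t
  v = 1
  y = a * 2
  return a
After copy-propagate (6 stmts):
  t = 1
  b = 1 + 1
  a = 1
  v = 1
  y = 1 * 2
  return 1
After constant-fold (6 stmts):
  t = 1
  b = 2
  a = 1
  v = 1
  y = 2
  return 1
After dead-code-elim (1 stmts):
  return 1
Evaluate:
  t = 1  =>  t = 1
  b = t + t  =>  b = 2
  a = t  =>  a = 1
  v = 1  =>  v = 1
  y = a * 2  =>  y = 2
  return a = 1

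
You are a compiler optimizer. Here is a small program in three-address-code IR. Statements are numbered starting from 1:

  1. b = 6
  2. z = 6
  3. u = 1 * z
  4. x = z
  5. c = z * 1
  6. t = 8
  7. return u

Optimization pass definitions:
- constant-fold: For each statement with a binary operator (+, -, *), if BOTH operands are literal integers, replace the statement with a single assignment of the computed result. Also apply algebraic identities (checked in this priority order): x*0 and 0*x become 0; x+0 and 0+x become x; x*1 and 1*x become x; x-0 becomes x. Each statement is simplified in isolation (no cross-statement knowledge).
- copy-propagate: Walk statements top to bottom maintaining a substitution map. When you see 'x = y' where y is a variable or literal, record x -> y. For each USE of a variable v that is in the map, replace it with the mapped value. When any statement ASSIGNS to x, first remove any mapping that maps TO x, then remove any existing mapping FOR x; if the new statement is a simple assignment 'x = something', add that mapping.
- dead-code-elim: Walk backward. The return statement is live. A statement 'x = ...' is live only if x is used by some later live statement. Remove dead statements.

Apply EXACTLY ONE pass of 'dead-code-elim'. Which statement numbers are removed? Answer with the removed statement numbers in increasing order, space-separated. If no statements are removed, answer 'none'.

Backward liveness scan:
Stmt 1 'b = 6': DEAD (b not in live set [])
Stmt 2 'z = 6': KEEP (z is live); live-in = []
Stmt 3 'u = 1 * z': KEEP (u is live); live-in = ['z']
Stmt 4 'x = z': DEAD (x not in live set ['u'])
Stmt 5 'c = z * 1': DEAD (c not in live set ['u'])
Stmt 6 't = 8': DEAD (t not in live set ['u'])
Stmt 7 'return u': KEEP (return); live-in = ['u']
Removed statement numbers: [1, 4, 5, 6]
Surviving IR:
  z = 6
  u = 1 * z
  return u

Answer: 1 4 5 6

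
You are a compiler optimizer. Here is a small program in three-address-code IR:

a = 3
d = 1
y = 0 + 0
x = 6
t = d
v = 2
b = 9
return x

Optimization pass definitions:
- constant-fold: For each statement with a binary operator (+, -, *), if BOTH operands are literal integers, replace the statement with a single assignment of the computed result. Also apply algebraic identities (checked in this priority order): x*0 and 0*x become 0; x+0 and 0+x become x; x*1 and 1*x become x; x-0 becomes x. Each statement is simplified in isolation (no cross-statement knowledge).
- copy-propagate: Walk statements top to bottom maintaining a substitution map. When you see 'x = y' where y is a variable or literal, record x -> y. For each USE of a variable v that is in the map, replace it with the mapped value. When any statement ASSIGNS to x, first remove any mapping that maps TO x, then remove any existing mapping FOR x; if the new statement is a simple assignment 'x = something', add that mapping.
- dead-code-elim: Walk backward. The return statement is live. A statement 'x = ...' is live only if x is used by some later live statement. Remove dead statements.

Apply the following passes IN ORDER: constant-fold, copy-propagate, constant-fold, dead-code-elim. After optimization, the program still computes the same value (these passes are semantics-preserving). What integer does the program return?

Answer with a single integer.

Initial IR:
  a = 3
  d = 1
  y = 0 + 0
  x = 6
  t = d
  v = 2
  b = 9
  return x
After constant-fold (8 stmts):
  a = 3
  d = 1
  y = 0
  x = 6
  t = d
  v = 2
  b = 9
  return x
After copy-propagate (8 stmts):
  a = 3
  d = 1
  y = 0
  x = 6
  t = 1
  v = 2
  b = 9
  return 6
After constant-fold (8 stmts):
  a = 3
  d = 1
  y = 0
  x = 6
  t = 1
  v = 2
  b = 9
  return 6
After dead-code-elim (1 stmts):
  return 6
Evaluate:
  a = 3  =>  a = 3
  d = 1  =>  d = 1
  y = 0 + 0  =>  y = 0
  x = 6  =>  x = 6
  t = d  =>  t = 1
  v = 2  =>  v = 2
  b = 9  =>  b = 9
  return x = 6

Answer: 6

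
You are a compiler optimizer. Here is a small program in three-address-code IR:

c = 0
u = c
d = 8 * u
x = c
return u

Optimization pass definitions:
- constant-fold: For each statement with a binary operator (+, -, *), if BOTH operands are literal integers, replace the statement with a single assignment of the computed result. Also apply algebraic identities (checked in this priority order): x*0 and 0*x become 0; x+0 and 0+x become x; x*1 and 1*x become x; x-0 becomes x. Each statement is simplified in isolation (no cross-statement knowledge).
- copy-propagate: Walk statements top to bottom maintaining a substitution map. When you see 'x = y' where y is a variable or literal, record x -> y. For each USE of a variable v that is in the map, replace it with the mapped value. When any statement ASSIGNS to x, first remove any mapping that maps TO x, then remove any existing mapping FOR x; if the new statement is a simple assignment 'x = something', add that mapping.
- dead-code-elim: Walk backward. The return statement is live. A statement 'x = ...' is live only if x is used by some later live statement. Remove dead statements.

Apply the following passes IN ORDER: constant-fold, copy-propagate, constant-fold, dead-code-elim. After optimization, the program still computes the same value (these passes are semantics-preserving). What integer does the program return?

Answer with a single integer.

Initial IR:
  c = 0
  u = c
  d = 8 * u
  x = c
  return u
After constant-fold (5 stmts):
  c = 0
  u = c
  d = 8 * u
  x = c
  return u
After copy-propagate (5 stmts):
  c = 0
  u = 0
  d = 8 * 0
  x = 0
  return 0
After constant-fold (5 stmts):
  c = 0
  u = 0
  d = 0
  x = 0
  return 0
After dead-code-elim (1 stmts):
  return 0
Evaluate:
  c = 0  =>  c = 0
  u = c  =>  u = 0
  d = 8 * u  =>  d = 0
  x = c  =>  x = 0
  return u = 0

Answer: 0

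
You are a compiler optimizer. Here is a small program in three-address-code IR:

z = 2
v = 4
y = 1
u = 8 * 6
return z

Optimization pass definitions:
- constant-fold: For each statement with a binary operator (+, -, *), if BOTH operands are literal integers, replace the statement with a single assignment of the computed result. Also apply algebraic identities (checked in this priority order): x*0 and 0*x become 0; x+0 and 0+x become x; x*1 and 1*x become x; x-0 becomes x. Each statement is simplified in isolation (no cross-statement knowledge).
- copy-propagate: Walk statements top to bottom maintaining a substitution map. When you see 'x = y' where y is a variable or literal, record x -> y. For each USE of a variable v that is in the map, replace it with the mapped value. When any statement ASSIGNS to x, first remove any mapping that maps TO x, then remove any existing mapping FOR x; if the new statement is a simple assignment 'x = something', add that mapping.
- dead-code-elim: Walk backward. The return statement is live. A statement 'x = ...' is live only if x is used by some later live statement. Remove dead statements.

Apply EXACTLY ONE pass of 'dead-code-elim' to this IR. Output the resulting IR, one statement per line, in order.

Applying dead-code-elim statement-by-statement:
  [5] return z  -> KEEP (return); live=['z']
  [4] u = 8 * 6  -> DEAD (u not live)
  [3] y = 1  -> DEAD (y not live)
  [2] v = 4  -> DEAD (v not live)
  [1] z = 2  -> KEEP; live=[]
Result (2 stmts):
  z = 2
  return z

Answer: z = 2
return z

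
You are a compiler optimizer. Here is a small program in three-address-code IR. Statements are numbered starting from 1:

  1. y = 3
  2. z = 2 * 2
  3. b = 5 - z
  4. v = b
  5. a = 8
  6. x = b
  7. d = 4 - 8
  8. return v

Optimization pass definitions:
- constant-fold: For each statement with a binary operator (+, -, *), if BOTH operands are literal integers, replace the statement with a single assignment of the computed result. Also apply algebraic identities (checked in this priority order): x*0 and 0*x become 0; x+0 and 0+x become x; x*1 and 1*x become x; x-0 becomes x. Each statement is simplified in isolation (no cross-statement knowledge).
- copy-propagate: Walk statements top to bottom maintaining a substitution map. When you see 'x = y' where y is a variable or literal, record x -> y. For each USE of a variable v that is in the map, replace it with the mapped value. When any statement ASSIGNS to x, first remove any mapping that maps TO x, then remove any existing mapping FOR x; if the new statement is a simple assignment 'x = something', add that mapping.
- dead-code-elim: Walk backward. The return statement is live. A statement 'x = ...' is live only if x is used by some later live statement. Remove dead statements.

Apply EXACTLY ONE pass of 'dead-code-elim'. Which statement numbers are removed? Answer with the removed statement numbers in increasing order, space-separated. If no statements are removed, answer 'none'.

Backward liveness scan:
Stmt 1 'y = 3': DEAD (y not in live set [])
Stmt 2 'z = 2 * 2': KEEP (z is live); live-in = []
Stmt 3 'b = 5 - z': KEEP (b is live); live-in = ['z']
Stmt 4 'v = b': KEEP (v is live); live-in = ['b']
Stmt 5 'a = 8': DEAD (a not in live set ['v'])
Stmt 6 'x = b': DEAD (x not in live set ['v'])
Stmt 7 'd = 4 - 8': DEAD (d not in live set ['v'])
Stmt 8 'return v': KEEP (return); live-in = ['v']
Removed statement numbers: [1, 5, 6, 7]
Surviving IR:
  z = 2 * 2
  b = 5 - z
  v = b
  return v

Answer: 1 5 6 7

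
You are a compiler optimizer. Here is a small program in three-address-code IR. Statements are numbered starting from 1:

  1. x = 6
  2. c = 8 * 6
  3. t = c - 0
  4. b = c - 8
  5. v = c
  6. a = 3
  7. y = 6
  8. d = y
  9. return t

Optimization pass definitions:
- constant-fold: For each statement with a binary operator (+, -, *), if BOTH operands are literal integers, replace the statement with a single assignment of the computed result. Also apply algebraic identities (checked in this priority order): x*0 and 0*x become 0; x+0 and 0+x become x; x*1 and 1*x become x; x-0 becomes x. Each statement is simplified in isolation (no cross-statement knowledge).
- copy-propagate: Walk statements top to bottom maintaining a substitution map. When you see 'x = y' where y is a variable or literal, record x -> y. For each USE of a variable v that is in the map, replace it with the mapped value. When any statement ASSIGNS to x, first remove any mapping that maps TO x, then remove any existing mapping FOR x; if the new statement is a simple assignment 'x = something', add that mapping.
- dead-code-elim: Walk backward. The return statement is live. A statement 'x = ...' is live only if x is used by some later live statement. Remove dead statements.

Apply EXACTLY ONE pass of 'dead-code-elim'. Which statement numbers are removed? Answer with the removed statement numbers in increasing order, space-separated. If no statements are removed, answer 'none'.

Answer: 1 4 5 6 7 8

Derivation:
Backward liveness scan:
Stmt 1 'x = 6': DEAD (x not in live set [])
Stmt 2 'c = 8 * 6': KEEP (c is live); live-in = []
Stmt 3 't = c - 0': KEEP (t is live); live-in = ['c']
Stmt 4 'b = c - 8': DEAD (b not in live set ['t'])
Stmt 5 'v = c': DEAD (v not in live set ['t'])
Stmt 6 'a = 3': DEAD (a not in live set ['t'])
Stmt 7 'y = 6': DEAD (y not in live set ['t'])
Stmt 8 'd = y': DEAD (d not in live set ['t'])
Stmt 9 'return t': KEEP (return); live-in = ['t']
Removed statement numbers: [1, 4, 5, 6, 7, 8]
Surviving IR:
  c = 8 * 6
  t = c - 0
  return t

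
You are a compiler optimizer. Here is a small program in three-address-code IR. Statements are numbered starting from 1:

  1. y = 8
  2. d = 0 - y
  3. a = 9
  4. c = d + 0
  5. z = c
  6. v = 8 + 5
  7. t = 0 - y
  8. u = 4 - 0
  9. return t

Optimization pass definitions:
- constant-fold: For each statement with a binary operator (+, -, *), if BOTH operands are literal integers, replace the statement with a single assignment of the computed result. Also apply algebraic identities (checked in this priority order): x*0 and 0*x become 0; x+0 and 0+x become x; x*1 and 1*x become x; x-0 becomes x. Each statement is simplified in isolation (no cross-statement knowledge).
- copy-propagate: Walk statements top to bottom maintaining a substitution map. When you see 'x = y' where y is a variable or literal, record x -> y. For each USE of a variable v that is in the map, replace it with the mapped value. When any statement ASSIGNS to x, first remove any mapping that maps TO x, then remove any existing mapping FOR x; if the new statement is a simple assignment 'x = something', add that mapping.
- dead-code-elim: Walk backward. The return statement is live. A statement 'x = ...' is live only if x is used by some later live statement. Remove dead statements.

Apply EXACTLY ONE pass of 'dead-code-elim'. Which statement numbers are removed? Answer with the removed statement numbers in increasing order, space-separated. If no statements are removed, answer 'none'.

Answer: 2 3 4 5 6 8

Derivation:
Backward liveness scan:
Stmt 1 'y = 8': KEEP (y is live); live-in = []
Stmt 2 'd = 0 - y': DEAD (d not in live set ['y'])
Stmt 3 'a = 9': DEAD (a not in live set ['y'])
Stmt 4 'c = d + 0': DEAD (c not in live set ['y'])
Stmt 5 'z = c': DEAD (z not in live set ['y'])
Stmt 6 'v = 8 + 5': DEAD (v not in live set ['y'])
Stmt 7 't = 0 - y': KEEP (t is live); live-in = ['y']
Stmt 8 'u = 4 - 0': DEAD (u not in live set ['t'])
Stmt 9 'return t': KEEP (return); live-in = ['t']
Removed statement numbers: [2, 3, 4, 5, 6, 8]
Surviving IR:
  y = 8
  t = 0 - y
  return t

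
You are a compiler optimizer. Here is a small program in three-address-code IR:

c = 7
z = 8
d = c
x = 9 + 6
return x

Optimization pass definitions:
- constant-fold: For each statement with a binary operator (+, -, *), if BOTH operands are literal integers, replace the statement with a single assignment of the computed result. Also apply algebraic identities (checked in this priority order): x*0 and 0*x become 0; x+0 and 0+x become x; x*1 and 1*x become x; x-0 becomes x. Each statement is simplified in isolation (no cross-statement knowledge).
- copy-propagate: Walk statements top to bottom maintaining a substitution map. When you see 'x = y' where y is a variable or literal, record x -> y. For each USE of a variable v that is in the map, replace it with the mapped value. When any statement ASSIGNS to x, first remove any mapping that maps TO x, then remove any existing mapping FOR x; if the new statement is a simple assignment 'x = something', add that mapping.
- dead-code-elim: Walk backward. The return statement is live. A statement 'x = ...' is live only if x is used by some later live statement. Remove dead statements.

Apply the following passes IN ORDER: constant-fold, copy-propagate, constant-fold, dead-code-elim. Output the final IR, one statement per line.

Answer: return 15

Derivation:
Initial IR:
  c = 7
  z = 8
  d = c
  x = 9 + 6
  return x
After constant-fold (5 stmts):
  c = 7
  z = 8
  d = c
  x = 15
  return x
After copy-propagate (5 stmts):
  c = 7
  z = 8
  d = 7
  x = 15
  return 15
After constant-fold (5 stmts):
  c = 7
  z = 8
  d = 7
  x = 15
  return 15
After dead-code-elim (1 stmts):
  return 15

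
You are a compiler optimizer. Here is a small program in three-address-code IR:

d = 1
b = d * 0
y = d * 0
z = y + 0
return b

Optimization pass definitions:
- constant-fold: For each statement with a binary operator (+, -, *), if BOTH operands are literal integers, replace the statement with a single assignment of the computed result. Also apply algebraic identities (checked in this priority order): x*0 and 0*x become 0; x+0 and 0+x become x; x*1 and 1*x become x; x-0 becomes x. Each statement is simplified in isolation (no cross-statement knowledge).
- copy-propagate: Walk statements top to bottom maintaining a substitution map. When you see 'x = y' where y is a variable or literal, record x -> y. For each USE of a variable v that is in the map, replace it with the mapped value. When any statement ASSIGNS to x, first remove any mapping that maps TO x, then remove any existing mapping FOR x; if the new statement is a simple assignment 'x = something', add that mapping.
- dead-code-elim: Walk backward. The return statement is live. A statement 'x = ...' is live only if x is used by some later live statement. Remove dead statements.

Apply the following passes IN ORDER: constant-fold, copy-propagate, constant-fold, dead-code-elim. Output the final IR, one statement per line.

Answer: return 0

Derivation:
Initial IR:
  d = 1
  b = d * 0
  y = d * 0
  z = y + 0
  return b
After constant-fold (5 stmts):
  d = 1
  b = 0
  y = 0
  z = y
  return b
After copy-propagate (5 stmts):
  d = 1
  b = 0
  y = 0
  z = 0
  return 0
After constant-fold (5 stmts):
  d = 1
  b = 0
  y = 0
  z = 0
  return 0
After dead-code-elim (1 stmts):
  return 0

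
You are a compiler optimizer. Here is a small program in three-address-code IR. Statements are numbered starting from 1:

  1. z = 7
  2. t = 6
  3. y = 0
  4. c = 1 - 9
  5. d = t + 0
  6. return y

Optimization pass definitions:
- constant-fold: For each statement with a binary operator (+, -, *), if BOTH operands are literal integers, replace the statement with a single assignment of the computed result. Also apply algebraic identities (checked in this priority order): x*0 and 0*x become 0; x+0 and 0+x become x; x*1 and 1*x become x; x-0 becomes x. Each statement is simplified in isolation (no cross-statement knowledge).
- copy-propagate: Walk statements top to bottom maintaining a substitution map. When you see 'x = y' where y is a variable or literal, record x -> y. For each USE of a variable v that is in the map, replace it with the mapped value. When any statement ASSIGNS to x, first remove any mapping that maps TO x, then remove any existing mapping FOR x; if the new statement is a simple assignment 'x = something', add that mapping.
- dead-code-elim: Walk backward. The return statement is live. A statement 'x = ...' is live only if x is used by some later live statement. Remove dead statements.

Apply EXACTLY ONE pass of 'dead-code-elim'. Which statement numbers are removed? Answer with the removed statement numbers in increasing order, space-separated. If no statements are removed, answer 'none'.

Answer: 1 2 4 5

Derivation:
Backward liveness scan:
Stmt 1 'z = 7': DEAD (z not in live set [])
Stmt 2 't = 6': DEAD (t not in live set [])
Stmt 3 'y = 0': KEEP (y is live); live-in = []
Stmt 4 'c = 1 - 9': DEAD (c not in live set ['y'])
Stmt 5 'd = t + 0': DEAD (d not in live set ['y'])
Stmt 6 'return y': KEEP (return); live-in = ['y']
Removed statement numbers: [1, 2, 4, 5]
Surviving IR:
  y = 0
  return y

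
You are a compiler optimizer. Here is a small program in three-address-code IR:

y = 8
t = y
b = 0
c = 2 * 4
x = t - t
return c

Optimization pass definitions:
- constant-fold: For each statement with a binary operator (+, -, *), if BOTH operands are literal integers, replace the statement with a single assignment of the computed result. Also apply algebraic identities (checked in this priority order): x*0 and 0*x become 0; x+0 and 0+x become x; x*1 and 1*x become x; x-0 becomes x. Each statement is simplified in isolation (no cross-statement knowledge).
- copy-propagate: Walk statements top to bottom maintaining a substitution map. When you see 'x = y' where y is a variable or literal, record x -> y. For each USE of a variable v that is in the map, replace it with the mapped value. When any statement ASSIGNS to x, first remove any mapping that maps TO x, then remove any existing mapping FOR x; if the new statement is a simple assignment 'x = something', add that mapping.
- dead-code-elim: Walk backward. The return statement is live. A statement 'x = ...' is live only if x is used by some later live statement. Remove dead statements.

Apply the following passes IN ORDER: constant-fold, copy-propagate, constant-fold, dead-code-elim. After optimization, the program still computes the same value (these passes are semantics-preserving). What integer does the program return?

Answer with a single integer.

Initial IR:
  y = 8
  t = y
  b = 0
  c = 2 * 4
  x = t - t
  return c
After constant-fold (6 stmts):
  y = 8
  t = y
  b = 0
  c = 8
  x = t - t
  return c
After copy-propagate (6 stmts):
  y = 8
  t = 8
  b = 0
  c = 8
  x = 8 - 8
  return 8
After constant-fold (6 stmts):
  y = 8
  t = 8
  b = 0
  c = 8
  x = 0
  return 8
After dead-code-elim (1 stmts):
  return 8
Evaluate:
  y = 8  =>  y = 8
  t = y  =>  t = 8
  b = 0  =>  b = 0
  c = 2 * 4  =>  c = 8
  x = t - t  =>  x = 0
  return c = 8

Answer: 8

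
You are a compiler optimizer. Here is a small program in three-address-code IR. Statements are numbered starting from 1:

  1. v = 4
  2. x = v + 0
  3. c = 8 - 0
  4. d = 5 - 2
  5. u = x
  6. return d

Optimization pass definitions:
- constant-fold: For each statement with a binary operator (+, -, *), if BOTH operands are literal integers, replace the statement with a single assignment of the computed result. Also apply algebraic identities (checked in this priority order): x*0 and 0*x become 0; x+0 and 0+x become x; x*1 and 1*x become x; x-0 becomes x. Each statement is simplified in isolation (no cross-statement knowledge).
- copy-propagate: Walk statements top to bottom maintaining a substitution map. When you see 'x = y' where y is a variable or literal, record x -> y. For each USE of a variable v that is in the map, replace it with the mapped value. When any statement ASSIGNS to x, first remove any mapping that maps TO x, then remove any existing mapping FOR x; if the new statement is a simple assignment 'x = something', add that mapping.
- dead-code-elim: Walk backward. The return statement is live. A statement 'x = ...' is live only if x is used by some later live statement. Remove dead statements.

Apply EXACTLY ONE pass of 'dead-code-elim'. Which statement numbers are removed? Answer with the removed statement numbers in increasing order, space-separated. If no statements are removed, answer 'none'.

Answer: 1 2 3 5

Derivation:
Backward liveness scan:
Stmt 1 'v = 4': DEAD (v not in live set [])
Stmt 2 'x = v + 0': DEAD (x not in live set [])
Stmt 3 'c = 8 - 0': DEAD (c not in live set [])
Stmt 4 'd = 5 - 2': KEEP (d is live); live-in = []
Stmt 5 'u = x': DEAD (u not in live set ['d'])
Stmt 6 'return d': KEEP (return); live-in = ['d']
Removed statement numbers: [1, 2, 3, 5]
Surviving IR:
  d = 5 - 2
  return d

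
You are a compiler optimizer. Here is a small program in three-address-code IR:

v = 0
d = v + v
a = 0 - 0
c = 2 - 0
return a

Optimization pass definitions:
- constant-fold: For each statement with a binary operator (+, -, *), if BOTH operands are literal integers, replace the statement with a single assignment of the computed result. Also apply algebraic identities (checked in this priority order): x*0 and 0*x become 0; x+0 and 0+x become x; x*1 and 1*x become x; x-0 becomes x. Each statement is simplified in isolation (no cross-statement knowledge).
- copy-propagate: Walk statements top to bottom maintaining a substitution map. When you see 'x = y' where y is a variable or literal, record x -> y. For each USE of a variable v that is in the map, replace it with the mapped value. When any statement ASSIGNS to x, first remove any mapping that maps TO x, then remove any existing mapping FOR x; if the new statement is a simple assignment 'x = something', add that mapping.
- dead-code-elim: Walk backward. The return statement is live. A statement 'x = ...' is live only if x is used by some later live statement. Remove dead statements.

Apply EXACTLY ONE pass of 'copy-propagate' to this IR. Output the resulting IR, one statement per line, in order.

Applying copy-propagate statement-by-statement:
  [1] v = 0  (unchanged)
  [2] d = v + v  -> d = 0 + 0
  [3] a = 0 - 0  (unchanged)
  [4] c = 2 - 0  (unchanged)
  [5] return a  (unchanged)
Result (5 stmts):
  v = 0
  d = 0 + 0
  a = 0 - 0
  c = 2 - 0
  return a

Answer: v = 0
d = 0 + 0
a = 0 - 0
c = 2 - 0
return a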